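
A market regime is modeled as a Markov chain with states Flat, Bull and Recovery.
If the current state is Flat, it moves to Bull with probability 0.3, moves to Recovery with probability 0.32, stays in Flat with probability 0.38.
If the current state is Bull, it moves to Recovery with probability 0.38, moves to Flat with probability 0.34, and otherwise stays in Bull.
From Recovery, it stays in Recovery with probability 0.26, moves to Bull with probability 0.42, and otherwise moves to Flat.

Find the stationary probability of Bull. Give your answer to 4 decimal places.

0.3318

Let the stationary distribution be π with π = πP and π_1 + π_2 + π_3 = 1.
π_1 = 0.38·π_1 + 0.34·π_2 + 0.32·π_3
π_2 = 0.3·π_1 + 0.28·π_2 + 0.42·π_3
Solving with the normalization constraint gives π = (0.3475, 0.3318, 0.3207).
So the stationary probability of Bull is 0.3318.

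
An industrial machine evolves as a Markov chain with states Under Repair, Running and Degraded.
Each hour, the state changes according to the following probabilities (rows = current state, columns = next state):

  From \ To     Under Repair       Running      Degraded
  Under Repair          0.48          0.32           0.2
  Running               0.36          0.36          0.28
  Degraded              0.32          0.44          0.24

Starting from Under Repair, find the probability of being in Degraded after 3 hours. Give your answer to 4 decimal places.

0.2379

Propagate the distribution vector 3 hours from Under Repair.
After 0 hours: (1.0000, 0.0000, 0.0000)
After 1 hour: (0.4800, 0.3200, 0.2000)
After 2 hours: (0.4096, 0.3568, 0.2336)
After 3 hours: (0.3998, 0.3623, 0.2379)
P(in Degraded after 3 hours) = 0.2379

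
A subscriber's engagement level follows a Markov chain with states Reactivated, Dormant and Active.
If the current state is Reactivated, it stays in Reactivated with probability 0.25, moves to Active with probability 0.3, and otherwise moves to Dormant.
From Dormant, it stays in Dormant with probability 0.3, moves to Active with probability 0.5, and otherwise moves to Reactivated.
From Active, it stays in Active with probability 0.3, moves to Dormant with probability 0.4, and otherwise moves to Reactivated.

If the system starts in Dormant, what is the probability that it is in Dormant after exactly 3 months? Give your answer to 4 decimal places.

0.3750

Propagate the distribution vector 3 months from Dormant.
After 0 months: (0.0000, 1.0000, 0.0000)
After 1 month: (0.2000, 0.3000, 0.5000)
After 2 months: (0.2600, 0.3800, 0.3600)
After 3 months: (0.2490, 0.3750, 0.3760)
P(in Dormant after 3 months) = 0.3750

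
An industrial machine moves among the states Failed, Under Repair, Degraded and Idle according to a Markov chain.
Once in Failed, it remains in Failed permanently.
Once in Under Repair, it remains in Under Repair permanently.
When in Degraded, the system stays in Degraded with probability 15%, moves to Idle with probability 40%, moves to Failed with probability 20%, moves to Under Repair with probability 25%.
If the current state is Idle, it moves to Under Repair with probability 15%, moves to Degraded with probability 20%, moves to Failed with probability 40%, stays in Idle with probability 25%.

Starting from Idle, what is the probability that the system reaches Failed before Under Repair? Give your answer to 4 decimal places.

Let h(s) be the probability of absorption at Failed starting from transient state s. Then h(Failed) = 1 and h(Under Repair) = 0. By first-step analysis:
h(Degraded) = 0.2·1 + 0.25·0 + 0.15·h(Degraded) + 0.4·h(Idle)
h(Idle) = 0.4·1 + 0.15·0 + 0.2·h(Degraded) + 0.25·h(Idle)
Solving: h(Degraded) = 0.5561, h(Idle) = 0.6816.
Starting from Idle, the probability is 0.6816.

0.6816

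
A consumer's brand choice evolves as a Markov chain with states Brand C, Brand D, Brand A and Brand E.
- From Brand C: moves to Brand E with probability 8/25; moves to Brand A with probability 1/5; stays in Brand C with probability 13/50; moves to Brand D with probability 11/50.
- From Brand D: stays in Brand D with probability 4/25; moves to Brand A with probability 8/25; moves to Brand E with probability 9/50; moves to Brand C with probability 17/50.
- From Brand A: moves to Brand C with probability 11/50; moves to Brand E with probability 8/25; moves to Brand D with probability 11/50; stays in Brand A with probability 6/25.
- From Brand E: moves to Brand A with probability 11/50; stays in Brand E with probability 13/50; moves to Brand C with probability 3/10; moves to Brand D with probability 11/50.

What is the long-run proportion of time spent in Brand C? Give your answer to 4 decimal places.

0.2780

Let the stationary distribution be π with π = πP and π_1 + π_2 + π_3 + π_4 = 1.
π_1 = 0.26·π_1 + 0.34·π_2 + 0.22·π_3 + 0.3·π_4
π_2 = 0.22·π_1 + 0.16·π_2 + 0.22·π_3 + 0.22·π_4
π_3 = 0.2·π_1 + 0.32·π_2 + 0.24·π_3 + 0.22·π_4
Solving with the normalization constraint gives π = (0.2780, 0.2075, 0.2400, 0.2745).
So the stationary probability of Brand C is 0.2780.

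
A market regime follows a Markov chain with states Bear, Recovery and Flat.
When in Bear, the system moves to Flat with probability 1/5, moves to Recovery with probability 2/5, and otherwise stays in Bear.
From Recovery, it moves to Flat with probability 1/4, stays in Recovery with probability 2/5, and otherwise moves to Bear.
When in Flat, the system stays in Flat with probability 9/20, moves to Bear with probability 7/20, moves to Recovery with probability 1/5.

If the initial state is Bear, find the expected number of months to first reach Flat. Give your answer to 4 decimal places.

Let t(s) be the expected number of months to first reach Flat from state s, with t(Flat) = 0. Conditioning on the first month:
t(Bear) = 1 + 0.4·t(Bear) + 0.4·t(Recovery)
t(Recovery) = 1 + 0.35·t(Bear) + 0.4·t(Recovery)
Solving: t(Bear) = 4.5455, t(Recovery) = 4.3182.
Expected months from Bear to Flat: 4.5455.

4.5455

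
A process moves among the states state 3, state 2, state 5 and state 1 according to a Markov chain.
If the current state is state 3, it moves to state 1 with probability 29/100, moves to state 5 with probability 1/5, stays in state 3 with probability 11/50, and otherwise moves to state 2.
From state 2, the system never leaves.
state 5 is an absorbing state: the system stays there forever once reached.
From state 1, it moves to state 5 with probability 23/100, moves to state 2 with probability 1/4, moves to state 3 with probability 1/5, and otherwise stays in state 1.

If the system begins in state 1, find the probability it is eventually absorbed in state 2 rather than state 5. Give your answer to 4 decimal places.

Let h(s) be the probability of absorption at state 2 starting from transient state s. Then h(state 2) = 1 and h(state 5) = 0. By first-step analysis:
h(state 3) = 0.22·h(state 3) + 0.29·1 + 0.2·0 + 0.29·h(state 1)
h(state 1) = 0.2·h(state 3) + 0.25·1 + 0.23·0 + 0.32·h(state 1)
Solving: h(state 3) = 0.5709, h(state 1) = 0.5356.
Starting from state 1, the probability is 0.5356.

0.5356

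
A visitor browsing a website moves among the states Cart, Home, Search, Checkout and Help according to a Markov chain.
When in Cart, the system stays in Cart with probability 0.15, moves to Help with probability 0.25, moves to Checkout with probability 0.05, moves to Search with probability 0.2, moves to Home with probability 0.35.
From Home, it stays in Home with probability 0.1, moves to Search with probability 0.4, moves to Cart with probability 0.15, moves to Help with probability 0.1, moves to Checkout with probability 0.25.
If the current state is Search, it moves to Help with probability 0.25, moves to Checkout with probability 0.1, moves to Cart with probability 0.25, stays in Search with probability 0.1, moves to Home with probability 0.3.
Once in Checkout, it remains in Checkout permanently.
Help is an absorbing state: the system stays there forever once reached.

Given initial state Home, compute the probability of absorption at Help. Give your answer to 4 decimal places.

0.4947

Let h(s) be the probability of absorption at Help starting from transient state s. Then h(Help) = 1 and h(Checkout) = 0. By first-step analysis:
h(Cart) = 0.15·h(Cart) + 0.35·h(Home) + 0.2·h(Search) + 0.05·0 + 0.25·1
h(Home) = 0.15·h(Cart) + 0.1·h(Home) + 0.4·h(Search) + 0.25·0 + 0.1·1
h(Search) = 0.25·h(Cart) + 0.3·h(Home) + 0.1·h(Search) + 0.1·0 + 0.25·1
Solving: h(Cart) = 0.6441, h(Home) = 0.4947, h(Search) = 0.6216.
Starting from Home, the probability is 0.4947.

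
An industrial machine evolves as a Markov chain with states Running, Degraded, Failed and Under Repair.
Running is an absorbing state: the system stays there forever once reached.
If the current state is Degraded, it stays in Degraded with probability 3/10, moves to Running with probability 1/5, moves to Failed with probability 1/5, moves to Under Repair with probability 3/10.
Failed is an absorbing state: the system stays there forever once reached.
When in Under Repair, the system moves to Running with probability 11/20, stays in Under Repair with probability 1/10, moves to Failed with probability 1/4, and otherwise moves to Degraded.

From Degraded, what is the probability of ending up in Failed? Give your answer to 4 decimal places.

Let h(s) be the probability of absorption at Failed starting from transient state s. Then h(Failed) = 1 and h(Running) = 0. By first-step analysis:
h(Degraded) = 0.2·0 + 0.3·h(Degraded) + 0.2·1 + 0.3·h(Under Repair)
h(Under Repair) = 0.55·0 + 0.1·h(Degraded) + 0.25·1 + 0.1·h(Under Repair)
Solving: h(Degraded) = 0.4250, h(Under Repair) = 0.3250.
Starting from Degraded, the probability is 0.4250.

0.4250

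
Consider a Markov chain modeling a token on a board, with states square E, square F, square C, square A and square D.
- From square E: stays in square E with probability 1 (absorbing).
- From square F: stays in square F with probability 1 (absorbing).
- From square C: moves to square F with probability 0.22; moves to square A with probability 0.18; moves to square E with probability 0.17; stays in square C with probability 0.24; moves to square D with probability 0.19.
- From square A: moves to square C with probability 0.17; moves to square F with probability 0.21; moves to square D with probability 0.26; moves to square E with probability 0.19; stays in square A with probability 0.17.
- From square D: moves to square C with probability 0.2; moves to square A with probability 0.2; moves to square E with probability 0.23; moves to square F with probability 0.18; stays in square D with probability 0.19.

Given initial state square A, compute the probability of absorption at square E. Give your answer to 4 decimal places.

Let h(s) be the probability of absorption at square E starting from transient state s. Then h(square E) = 1 and h(square F) = 0. By first-step analysis:
h(square C) = 0.17·1 + 0.22·0 + 0.24·h(square C) + 0.18·h(square A) + 0.19·h(square D)
h(square A) = 0.19·1 + 0.21·0 + 0.17·h(square C) + 0.17·h(square A) + 0.26·h(square D)
h(square D) = 0.23·1 + 0.18·0 + 0.2·h(square C) + 0.2·h(square A) + 0.19·h(square D)
Solving: h(square C) = 0.4694, h(square A) = 0.4881, h(square D) = 0.5203.
Starting from square A, the probability is 0.4881.

0.4881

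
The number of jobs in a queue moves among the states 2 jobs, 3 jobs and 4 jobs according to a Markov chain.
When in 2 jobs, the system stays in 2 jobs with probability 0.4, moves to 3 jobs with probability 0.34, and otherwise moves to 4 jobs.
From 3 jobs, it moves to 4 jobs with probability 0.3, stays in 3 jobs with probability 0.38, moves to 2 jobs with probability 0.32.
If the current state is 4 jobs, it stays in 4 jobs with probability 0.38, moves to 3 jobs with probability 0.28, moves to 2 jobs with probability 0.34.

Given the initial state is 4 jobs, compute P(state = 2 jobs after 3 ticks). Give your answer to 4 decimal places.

0.3547

Propagate the distribution vector 3 ticks from 4 jobs.
After 0 ticks: (0.0000, 0.0000, 1.0000)
After 1 tick: (0.3400, 0.2800, 0.3800)
After 2 ticks: (0.3548, 0.3284, 0.3168)
After 3 ticks: (0.3547, 0.3341, 0.3112)
P(in 2 jobs after 3 ticks) = 0.3547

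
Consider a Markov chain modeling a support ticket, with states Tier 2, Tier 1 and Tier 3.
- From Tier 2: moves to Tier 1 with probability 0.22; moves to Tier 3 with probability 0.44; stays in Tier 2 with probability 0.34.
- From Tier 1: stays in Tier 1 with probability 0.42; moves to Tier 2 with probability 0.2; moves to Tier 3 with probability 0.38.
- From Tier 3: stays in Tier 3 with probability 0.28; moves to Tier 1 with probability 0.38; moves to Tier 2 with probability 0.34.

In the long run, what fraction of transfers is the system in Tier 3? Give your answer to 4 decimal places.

Let the stationary distribution be π with π = πP and π_1 + π_2 + π_3 = 1.
π_1 = 0.34·π_1 + 0.2·π_2 + 0.34·π_3
π_2 = 0.22·π_1 + 0.42·π_2 + 0.38·π_3
Solving with the normalization constraint gives π = (0.2914, 0.3473, 0.3613).
So the stationary probability of Tier 3 is 0.3613.

0.3613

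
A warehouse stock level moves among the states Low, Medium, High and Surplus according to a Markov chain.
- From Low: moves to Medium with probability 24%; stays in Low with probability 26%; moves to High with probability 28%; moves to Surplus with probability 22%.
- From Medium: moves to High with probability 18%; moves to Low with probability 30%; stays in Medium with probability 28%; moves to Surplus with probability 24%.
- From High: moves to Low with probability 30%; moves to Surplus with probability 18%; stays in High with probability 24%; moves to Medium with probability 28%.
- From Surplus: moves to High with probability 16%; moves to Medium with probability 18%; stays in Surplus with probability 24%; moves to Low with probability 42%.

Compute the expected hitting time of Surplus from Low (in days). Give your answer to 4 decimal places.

Let t(s) be the expected number of days to first reach Surplus from state s, with t(Surplus) = 0. Conditioning on the first day:
t(Low) = 1 + 0.26·t(Low) + 0.24·t(Medium) + 0.28·t(High)
t(Medium) = 1 + 0.3·t(Low) + 0.28·t(Medium) + 0.18·t(High)
t(High) = 1 + 0.3·t(Low) + 0.28·t(Medium) + 0.24·t(High)
Solving: t(Low) = 4.6418, t(Medium) = 4.5269, t(High) = 4.8159.
Expected days from Low to Surplus: 4.6418.

4.6418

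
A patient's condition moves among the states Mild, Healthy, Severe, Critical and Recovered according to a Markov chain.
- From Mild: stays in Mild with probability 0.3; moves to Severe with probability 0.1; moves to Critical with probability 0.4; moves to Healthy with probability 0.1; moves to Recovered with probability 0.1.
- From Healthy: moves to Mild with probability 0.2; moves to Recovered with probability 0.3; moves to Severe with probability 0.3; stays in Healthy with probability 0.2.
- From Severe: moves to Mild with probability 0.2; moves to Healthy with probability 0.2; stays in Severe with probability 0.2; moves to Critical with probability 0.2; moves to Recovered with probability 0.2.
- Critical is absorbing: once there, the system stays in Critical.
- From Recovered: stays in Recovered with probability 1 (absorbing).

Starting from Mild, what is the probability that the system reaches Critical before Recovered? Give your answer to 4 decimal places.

Let h(s) be the probability of absorption at Critical starting from transient state s. Then h(Critical) = 1 and h(Recovered) = 0. By first-step analysis:
h(Mild) = 0.3·h(Mild) + 0.1·h(Healthy) + 0.1·h(Severe) + 0.4·1 + 0.1·0
h(Healthy) = 0.2·h(Mild) + 0.2·h(Healthy) + 0.3·h(Severe) + 0.3·0
h(Severe) = 0.2·h(Mild) + 0.2·h(Healthy) + 0.2·h(Severe) + 0.2·1 + 0.2·0
Solving: h(Mild) = 0.6978, h(Healthy) = 0.3681, h(Severe) = 0.5165.
Starting from Mild, the probability is 0.6978.

0.6978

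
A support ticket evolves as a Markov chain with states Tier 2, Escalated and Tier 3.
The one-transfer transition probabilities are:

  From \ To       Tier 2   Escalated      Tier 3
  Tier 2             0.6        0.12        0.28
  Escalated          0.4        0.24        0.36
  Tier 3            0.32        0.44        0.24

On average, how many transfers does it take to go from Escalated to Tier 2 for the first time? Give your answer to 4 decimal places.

Let t(s) be the expected number of transfers to first reach Tier 2 from state s, with t(Tier 2) = 0. Conditioning on the first transfer:
t(Escalated) = 1 + 0.24·t(Escalated) + 0.36·t(Tier 3)
t(Tier 3) = 1 + 0.44·t(Escalated) + 0.24·t(Tier 3)
Solving: t(Escalated) = 2.6718, t(Tier 3) = 2.8626.
Expected transfers from Escalated to Tier 2: 2.6718.

2.6718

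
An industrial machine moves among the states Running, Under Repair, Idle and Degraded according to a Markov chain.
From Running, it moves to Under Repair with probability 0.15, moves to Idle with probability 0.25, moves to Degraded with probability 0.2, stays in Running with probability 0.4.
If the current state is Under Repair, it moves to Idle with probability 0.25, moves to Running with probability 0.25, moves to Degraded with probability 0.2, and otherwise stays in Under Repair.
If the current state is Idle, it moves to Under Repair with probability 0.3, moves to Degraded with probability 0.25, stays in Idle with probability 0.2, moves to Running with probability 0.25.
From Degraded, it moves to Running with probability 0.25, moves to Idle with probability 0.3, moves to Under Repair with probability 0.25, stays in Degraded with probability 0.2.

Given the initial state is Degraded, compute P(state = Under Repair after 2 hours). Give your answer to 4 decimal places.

0.2525

Propagate the distribution vector 2 hours from Degraded.
After 0 hours: (0.0000, 0.0000, 0.0000, 1.0000)
After 1 hour: (0.2500, 0.2500, 0.3000, 0.2000)
After 2 hours: (0.2875, 0.2525, 0.2450, 0.2150)
P(in Under Repair after 2 hours) = 0.2525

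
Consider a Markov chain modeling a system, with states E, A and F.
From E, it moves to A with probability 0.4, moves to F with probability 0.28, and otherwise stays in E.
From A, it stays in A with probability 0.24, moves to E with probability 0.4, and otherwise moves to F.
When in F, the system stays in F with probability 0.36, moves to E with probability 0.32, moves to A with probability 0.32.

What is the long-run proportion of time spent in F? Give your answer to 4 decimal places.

Let the stationary distribution be π with π = πP and π_1 + π_2 + π_3 = 1.
π_1 = 0.32·π_1 + 0.4·π_2 + 0.32·π_3
π_2 = 0.4·π_1 + 0.24·π_2 + 0.32·π_3
Solving with the normalization constraint gives π = (0.3458, 0.3219, 0.3323).
So the stationary probability of F is 0.3323.

0.3323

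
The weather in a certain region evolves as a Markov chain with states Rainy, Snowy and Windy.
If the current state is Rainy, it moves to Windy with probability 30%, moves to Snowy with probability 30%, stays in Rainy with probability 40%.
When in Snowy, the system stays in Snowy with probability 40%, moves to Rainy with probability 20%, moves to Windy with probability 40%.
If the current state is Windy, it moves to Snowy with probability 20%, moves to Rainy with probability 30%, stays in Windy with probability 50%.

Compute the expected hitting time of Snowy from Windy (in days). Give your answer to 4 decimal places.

Let t(s) be the expected number of days to first reach Snowy from state s, with t(Snowy) = 0. Conditioning on the first day:
t(Rainy) = 1 + 0.4·t(Rainy) + 0.3·t(Windy)
t(Windy) = 1 + 0.3·t(Rainy) + 0.5·t(Windy)
Solving: t(Rainy) = 3.8095, t(Windy) = 4.2857.
Expected days from Windy to Snowy: 4.2857.

4.2857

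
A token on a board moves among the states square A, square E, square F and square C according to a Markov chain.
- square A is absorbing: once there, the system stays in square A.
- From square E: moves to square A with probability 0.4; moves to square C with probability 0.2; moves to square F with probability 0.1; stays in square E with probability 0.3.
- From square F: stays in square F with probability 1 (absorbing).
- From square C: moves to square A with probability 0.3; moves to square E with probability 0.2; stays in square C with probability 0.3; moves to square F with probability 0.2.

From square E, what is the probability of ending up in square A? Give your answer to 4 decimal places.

0.7556

Let h(s) be the probability of absorption at square A starting from transient state s. Then h(square A) = 1 and h(square F) = 0. By first-step analysis:
h(square E) = 0.4·1 + 0.3·h(square E) + 0.1·0 + 0.2·h(square C)
h(square C) = 0.3·1 + 0.2·h(square E) + 0.2·0 + 0.3·h(square C)
Solving: h(square E) = 0.7556, h(square C) = 0.6444.
Starting from square E, the probability is 0.7556.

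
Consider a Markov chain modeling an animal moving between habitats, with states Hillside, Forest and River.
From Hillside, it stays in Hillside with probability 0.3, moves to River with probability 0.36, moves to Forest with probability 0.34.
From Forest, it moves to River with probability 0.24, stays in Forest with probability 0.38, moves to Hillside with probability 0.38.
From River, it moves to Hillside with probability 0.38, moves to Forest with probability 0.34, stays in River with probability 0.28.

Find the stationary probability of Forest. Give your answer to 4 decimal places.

0.3542

Let the stationary distribution be π with π = πP and π_1 + π_2 + π_3 = 1.
π_1 = 0.3·π_1 + 0.38·π_2 + 0.38·π_3
π_2 = 0.34·π_1 + 0.38·π_2 + 0.34·π_3
Solving with the normalization constraint gives π = (0.3519, 0.3542, 0.2940).
So the stationary probability of Forest is 0.3542.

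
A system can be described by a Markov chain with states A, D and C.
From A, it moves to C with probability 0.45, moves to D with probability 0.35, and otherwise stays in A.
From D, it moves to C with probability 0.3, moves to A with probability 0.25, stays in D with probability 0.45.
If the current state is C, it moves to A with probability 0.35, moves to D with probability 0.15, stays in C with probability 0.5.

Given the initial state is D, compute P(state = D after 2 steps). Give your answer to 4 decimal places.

0.3350

Sum over the intermediate state after 1 step:
P = P(D→A)·P(A→D) + P(D→D)·P(D→D) + P(D→C)·P(C→D)
  = 0.25×0.35 + 0.45×0.45 + 0.3×0.15
  = 0.0875 + 0.2025 + 0.0450 = 0.3350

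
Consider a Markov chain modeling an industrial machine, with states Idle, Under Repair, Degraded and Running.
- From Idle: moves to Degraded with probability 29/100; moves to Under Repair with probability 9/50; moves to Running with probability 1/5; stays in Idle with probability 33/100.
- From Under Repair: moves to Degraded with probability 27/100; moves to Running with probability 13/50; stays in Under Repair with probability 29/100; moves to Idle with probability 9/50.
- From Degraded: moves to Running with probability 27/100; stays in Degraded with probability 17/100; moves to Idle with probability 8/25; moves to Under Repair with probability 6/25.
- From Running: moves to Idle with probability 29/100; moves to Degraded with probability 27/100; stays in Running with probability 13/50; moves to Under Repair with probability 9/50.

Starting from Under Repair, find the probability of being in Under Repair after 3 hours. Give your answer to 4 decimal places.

Propagate the distribution vector 3 hours from Under Repair.
After 0 hours: (0.0000, 1.0000, 0.0000, 0.0000)
After 1 hour: (0.1800, 0.2900, 0.2700, 0.2600)
After 2 hours: (0.2734, 0.2281, 0.2466, 0.2519)
After 3 hours: (0.2832, 0.2199, 0.2508, 0.2461)
P(in Under Repair after 3 hours) = 0.2199

0.2199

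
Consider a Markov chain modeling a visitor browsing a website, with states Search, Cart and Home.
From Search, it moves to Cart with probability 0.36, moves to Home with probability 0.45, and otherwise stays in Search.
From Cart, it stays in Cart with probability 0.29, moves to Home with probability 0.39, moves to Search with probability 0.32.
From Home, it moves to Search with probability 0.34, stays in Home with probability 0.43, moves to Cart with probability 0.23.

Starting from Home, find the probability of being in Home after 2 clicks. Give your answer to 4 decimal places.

Sum over the intermediate state after 1 click:
P = P(Home→Search)·P(Search→Home) + P(Home→Cart)·P(Cart→Home) + P(Home→Home)·P(Home→Home)
  = 0.34×0.45 + 0.23×0.39 + 0.43×0.43
  = 0.1530 + 0.0897 + 0.1849 = 0.4276

0.4276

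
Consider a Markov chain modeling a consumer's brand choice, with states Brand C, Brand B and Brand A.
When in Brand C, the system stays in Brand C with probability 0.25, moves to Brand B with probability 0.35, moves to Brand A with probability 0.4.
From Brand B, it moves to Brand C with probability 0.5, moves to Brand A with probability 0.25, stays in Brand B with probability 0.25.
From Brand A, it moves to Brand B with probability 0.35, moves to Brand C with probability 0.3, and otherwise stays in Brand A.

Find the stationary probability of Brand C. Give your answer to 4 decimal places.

Let the stationary distribution be π with π = πP and π_1 + π_2 + π_3 = 1.
π_1 = 0.25·π_1 + 0.5·π_2 + 0.3·π_3
π_2 = 0.35·π_1 + 0.25·π_2 + 0.35·π_3
Solving with the normalization constraint gives π = (0.3463, 0.3182, 0.3355).
So the stationary probability of Brand C is 0.3463.

0.3463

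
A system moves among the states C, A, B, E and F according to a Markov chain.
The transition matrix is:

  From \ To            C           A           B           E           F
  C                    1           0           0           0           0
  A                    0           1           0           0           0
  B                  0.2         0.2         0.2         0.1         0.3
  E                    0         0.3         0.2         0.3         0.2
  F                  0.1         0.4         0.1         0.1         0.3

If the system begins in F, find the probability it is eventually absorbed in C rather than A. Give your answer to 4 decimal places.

0.2162

Let h(s) be the probability of absorption at C starting from transient state s. Then h(C) = 1 and h(A) = 0. By first-step analysis:
h(B) = 0.2·1 + 0.2·0 + 0.2·h(B) + 0.1·h(E) + 0.3·h(F)
h(E) = 0.3·0 + 0.2·h(B) + 0.3·h(E) + 0.2·h(F)
h(F) = 0.1·1 + 0.4·0 + 0.1·h(B) + 0.1·h(E) + 0.3·h(F)
Solving: h(B) = 0.3514, h(E) = 0.1622, h(F) = 0.2162.
Starting from F, the probability is 0.2162.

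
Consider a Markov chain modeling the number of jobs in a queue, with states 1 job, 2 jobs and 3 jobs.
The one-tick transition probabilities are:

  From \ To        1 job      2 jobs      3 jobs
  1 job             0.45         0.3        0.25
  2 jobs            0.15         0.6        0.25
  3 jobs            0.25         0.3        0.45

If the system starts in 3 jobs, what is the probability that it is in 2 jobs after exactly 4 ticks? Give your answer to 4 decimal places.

0.4251

Propagate the distribution vector 4 ticks from 3 jobs.
After 0 ticks: (0.0000, 0.0000, 1.0000)
After 1 tick: (0.2500, 0.3000, 0.4500)
After 2 ticks: (0.2700, 0.3900, 0.3400)
After 3 ticks: (0.2650, 0.4170, 0.3180)
After 4 ticks: (0.2613, 0.4251, 0.3136)
P(in 2 jobs after 4 ticks) = 0.4251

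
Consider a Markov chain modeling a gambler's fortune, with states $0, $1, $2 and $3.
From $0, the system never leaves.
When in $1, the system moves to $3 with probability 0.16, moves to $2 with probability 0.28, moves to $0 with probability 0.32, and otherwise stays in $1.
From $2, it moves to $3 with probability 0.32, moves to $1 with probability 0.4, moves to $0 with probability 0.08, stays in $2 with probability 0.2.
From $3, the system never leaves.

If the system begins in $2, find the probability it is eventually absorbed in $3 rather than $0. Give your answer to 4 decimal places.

0.6194

Let h(s) be the probability of absorption at $3 starting from transient state s. Then h($3) = 1 and h($0) = 0. By first-step analysis:
h($1) = 0.32·0 + 0.24·h($1) + 0.28·h($2) + 0.16·1
h($2) = 0.08·0 + 0.4·h($1) + 0.2·h($2) + 0.32·1
Solving: h($1) = 0.4387, h($2) = 0.6194.
Starting from $2, the probability is 0.6194.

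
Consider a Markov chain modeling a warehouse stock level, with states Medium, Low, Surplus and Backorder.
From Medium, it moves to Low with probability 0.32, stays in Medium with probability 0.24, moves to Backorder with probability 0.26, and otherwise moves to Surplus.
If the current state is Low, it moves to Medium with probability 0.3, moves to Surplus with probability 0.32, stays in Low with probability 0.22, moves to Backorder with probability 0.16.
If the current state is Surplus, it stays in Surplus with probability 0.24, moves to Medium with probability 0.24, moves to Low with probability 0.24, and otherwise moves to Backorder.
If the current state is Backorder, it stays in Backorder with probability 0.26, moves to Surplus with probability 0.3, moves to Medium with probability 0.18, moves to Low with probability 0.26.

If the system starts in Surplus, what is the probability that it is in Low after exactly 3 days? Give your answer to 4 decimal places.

Propagate the distribution vector 3 days from Surplus.
After 0 days: (0.0000, 0.0000, 1.0000, 0.0000)
After 1 day: (0.2400, 0.2400, 0.2400, 0.2800)
After 2 days: (0.2376, 0.2600, 0.2616, 0.2408)
After 3 days: (0.2412, 0.2586, 0.2610, 0.2392)
P(in Low after 3 days) = 0.2586

0.2586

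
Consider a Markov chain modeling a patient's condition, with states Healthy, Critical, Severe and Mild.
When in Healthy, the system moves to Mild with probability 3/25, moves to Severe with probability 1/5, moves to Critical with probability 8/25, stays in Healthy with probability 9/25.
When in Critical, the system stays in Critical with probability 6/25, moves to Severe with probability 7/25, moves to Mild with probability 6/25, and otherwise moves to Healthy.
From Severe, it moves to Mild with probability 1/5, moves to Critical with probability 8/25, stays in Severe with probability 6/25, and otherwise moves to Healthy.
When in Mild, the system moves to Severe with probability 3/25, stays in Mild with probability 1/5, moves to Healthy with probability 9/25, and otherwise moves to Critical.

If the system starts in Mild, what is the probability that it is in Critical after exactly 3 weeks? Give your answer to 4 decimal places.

0.2964

Propagate the distribution vector 3 weeks from Mild.
After 0 weeks: (0.0000, 0.0000, 0.0000, 1.0000)
After 1 week: (0.3600, 0.3200, 0.1200, 0.2000)
After 2 weeks: (0.3072, 0.2944, 0.2144, 0.1840)
After 3 weeks: (0.2989, 0.2964, 0.2174, 0.1872)
P(in Critical after 3 weeks) = 0.2964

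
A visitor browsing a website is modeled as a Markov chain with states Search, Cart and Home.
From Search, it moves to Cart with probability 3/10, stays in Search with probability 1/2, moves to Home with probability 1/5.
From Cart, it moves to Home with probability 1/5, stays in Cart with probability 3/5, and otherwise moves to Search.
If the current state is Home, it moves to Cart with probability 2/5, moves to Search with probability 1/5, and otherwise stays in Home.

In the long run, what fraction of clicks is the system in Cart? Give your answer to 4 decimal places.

0.4643

Let the stationary distribution be π with π = πP and π_1 + π_2 + π_3 = 1.
π_1 = 0.5·π_1 + 0.2·π_2 + 0.2·π_3
π_2 = 0.3·π_1 + 0.6·π_2 + 0.4·π_3
Solving with the normalization constraint gives π = (0.2857, 0.4643, 0.2500).
So the stationary probability of Cart is 0.4643.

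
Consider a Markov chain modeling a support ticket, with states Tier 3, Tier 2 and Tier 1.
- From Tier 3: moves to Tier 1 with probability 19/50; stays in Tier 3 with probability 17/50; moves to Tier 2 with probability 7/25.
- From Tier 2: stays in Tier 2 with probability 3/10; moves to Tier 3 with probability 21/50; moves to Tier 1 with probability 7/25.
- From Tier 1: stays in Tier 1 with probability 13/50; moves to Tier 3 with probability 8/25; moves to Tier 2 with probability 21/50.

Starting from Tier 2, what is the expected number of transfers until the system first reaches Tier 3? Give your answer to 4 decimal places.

2.5475

Let t(s) be the expected number of transfers to first reach Tier 3 from state s, with t(Tier 3) = 0. Conditioning on the first transfer:
t(Tier 2) = 1 + 0.3·t(Tier 2) + 0.28·t(Tier 1)
t(Tier 1) = 1 + 0.42·t(Tier 2) + 0.26·t(Tier 1)
Solving: t(Tier 2) = 2.5475, t(Tier 1) = 2.7972.
Expected transfers from Tier 2 to Tier 3: 2.5475.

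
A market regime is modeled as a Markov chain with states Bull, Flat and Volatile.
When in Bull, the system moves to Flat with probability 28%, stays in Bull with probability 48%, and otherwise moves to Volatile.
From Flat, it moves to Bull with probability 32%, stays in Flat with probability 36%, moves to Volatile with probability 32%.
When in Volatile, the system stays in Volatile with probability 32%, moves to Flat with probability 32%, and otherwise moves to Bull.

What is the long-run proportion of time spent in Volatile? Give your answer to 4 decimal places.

Let the stationary distribution be π with π = πP and π_1 + π_2 + π_3 = 1.
π_1 = 0.48·π_1 + 0.32·π_2 + 0.36·π_3
π_2 = 0.28·π_1 + 0.36·π_2 + 0.32·π_3
Solving with the normalization constraint gives π = (0.3947, 0.3169, 0.2884).
So the stationary probability of Volatile is 0.2884.

0.2884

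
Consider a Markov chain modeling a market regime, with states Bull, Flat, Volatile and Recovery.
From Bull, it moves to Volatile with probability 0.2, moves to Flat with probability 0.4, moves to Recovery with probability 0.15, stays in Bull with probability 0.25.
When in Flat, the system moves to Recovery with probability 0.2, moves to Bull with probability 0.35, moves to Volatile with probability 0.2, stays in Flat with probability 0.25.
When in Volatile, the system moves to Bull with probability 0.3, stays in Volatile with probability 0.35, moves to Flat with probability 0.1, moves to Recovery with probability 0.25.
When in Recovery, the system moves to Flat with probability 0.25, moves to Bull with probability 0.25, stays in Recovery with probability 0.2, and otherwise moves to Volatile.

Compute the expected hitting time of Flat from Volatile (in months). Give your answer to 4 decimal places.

4.6628

Let t(s) be the expected number of months to first reach Flat from state s, with t(Flat) = 0. Conditioning on the first month:
t(Bull) = 1 + 0.25·t(Bull) + 0.2·t(Volatile) + 0.15·t(Recovery)
t(Volatile) = 1 + 0.3·t(Bull) + 0.35·t(Volatile) + 0.25·t(Recovery)
t(Recovery) = 1 + 0.25·t(Bull) + 0.3·t(Volatile) + 0.2·t(Recovery)
Solving: t(Bull) = 3.3882, t(Volatile) = 4.6628, t(Recovery) = 4.0574.
Expected months from Volatile to Flat: 4.6628.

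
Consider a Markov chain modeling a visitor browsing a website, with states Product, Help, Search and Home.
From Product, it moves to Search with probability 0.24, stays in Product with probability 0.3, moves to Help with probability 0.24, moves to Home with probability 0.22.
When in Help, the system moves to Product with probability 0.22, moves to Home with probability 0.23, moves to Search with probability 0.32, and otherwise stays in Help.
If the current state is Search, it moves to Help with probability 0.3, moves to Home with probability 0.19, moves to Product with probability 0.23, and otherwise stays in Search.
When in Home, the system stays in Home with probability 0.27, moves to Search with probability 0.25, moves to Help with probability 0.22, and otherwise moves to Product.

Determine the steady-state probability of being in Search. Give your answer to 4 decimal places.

Let the stationary distribution be π with π = πP and π_1 + π_2 + π_3 + π_4 = 1.
π_1 = 0.3·π_1 + 0.22·π_2 + 0.23·π_3 + 0.26·π_4
π_2 = 0.24·π_1 + 0.23·π_2 + 0.3·π_3 + 0.22·π_4
π_3 = 0.24·π_1 + 0.32·π_2 + 0.28·π_3 + 0.25·π_4
Solving with the normalization constraint gives π = (0.2519, 0.2494, 0.2731, 0.2256).
So the stationary probability of Search is 0.2731.

0.2731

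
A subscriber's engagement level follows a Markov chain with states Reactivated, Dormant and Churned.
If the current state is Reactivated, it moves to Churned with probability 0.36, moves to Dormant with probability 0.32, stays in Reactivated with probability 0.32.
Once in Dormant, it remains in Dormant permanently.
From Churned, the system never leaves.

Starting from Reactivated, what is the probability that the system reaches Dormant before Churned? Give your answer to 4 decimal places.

Let h(s) be the probability of absorption at Dormant starting from transient state s. Then h(Dormant) = 1 and h(Churned) = 0. By first-step analysis:
h(Reactivated) = 0.32·h(Reactivated) + 0.32·1 + 0.36·0
Solving: h(Reactivated) = 0.4706.
Starting from Reactivated, the probability is 0.4706.

0.4706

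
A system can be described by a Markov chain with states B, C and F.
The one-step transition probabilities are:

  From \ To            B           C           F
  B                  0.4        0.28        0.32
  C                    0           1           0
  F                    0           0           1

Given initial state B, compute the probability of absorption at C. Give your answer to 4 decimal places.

0.4667

Let h(s) be the probability of absorption at C starting from transient state s. Then h(C) = 1 and h(F) = 0. By first-step analysis:
h(B) = 0.4·h(B) + 0.28·1 + 0.32·0
Solving: h(B) = 0.4667.
Starting from B, the probability is 0.4667.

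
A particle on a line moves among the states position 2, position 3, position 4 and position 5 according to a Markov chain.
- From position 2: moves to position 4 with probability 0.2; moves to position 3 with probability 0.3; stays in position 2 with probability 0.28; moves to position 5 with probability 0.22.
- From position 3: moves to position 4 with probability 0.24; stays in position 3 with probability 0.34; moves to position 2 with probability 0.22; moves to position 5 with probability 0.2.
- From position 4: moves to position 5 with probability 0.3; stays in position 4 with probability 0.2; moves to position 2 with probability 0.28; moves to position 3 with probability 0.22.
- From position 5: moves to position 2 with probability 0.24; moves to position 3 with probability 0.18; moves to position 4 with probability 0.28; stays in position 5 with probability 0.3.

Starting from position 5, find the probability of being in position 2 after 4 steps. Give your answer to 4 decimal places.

Propagate the distribution vector 4 steps from position 5.
After 0 steps: (0.0000, 0.0000, 0.0000, 1.0000)
After 1 step: (0.2400, 0.1800, 0.2800, 0.3000)
After 2 steps: (0.2572, 0.2488, 0.2312, 0.2628)
After 3 steps: (0.2546, 0.2599, 0.2310, 0.2545)
After 4 steps: (0.2542, 0.2614, 0.2308, 0.2536)
P(in position 2 after 4 steps) = 0.2542

0.2542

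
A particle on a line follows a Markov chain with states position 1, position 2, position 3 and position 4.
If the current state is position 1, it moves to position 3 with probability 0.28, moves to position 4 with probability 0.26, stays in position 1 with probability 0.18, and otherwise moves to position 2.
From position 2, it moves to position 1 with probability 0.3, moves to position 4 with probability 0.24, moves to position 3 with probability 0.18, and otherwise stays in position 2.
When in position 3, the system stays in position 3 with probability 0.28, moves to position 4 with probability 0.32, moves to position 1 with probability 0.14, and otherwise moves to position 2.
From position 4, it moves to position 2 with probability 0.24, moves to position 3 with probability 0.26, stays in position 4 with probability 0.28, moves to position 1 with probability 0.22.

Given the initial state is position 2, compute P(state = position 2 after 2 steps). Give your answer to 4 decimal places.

0.2668

Propagate the distribution vector 2 steps from position 2.
After 0 steps: (0.0000, 1.0000, 0.0000, 0.0000)
After 1 step: (0.3000, 0.2800, 0.1800, 0.2400)
After 2 steps: (0.2160, 0.2668, 0.2472, 0.2700)
P(in position 2 after 2 steps) = 0.2668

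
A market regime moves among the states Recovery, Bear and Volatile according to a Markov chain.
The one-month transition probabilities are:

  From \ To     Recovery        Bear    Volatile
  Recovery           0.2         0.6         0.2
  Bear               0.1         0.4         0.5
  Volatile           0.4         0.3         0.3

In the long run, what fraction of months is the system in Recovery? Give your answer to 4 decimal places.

Let the stationary distribution be π with π = πP and π_1 + π_2 + π_3 = 1.
π_1 = 0.2·π_1 + 0.1·π_2 + 0.4·π_3
π_2 = 0.6·π_1 + 0.4·π_2 + 0.3·π_3
Solving with the normalization constraint gives π = (0.2308, 0.4103, 0.3590).
So the stationary probability of Recovery is 0.2308.

0.2308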